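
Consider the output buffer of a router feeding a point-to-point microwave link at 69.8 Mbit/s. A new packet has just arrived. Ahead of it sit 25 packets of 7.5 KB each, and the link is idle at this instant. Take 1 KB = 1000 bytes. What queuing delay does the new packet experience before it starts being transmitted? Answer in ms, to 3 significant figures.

Each queued packet: L/R = 60000/69800000 = 0.859599 ms.
25 queued → 21.49 ms.
Queuing delay = 21.5 ms.

21.5 ms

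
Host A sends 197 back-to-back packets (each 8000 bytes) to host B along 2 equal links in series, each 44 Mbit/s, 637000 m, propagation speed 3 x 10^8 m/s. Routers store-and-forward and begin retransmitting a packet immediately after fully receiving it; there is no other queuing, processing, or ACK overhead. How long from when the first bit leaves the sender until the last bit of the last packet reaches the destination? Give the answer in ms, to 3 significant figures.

292 ms

Per-hop transmission t_tx = L/R = 64000/44000000 = 1.45455 ms.
Per-hop propagation t_prop = 637000/300000000 = 2.12333 ms.
Pipeline fill: first packet needs 2·t_tx to clear all hops; remaining 196 packets each add one t_tx.
Total = (2+197-1)·t_tx + 2·t_prop = 198·1.45455 + 2·2.12333 = 292 ms.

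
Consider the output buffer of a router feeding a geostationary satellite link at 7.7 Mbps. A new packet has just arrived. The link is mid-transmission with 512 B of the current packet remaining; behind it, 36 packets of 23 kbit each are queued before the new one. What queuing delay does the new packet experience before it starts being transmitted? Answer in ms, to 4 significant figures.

Each queued packet: L/R = 23000/7700000 = 2.98701 ms.
36 queued → 107.532 ms.
Plus remaining 4096 bits of current packet: 0.531948 ms.
Queuing delay = 108.1 ms.

108.1 ms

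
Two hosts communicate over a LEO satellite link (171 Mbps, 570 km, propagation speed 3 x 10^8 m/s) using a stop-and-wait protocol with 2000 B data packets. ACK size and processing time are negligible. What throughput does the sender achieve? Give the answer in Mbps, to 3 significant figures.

4.11 Mbps

t_tx = L/R = 16000/171000000 = 9.35673e-05 s.
t_prop = 570000/300000000 = 0.0019 s; RTT = 0.0038 s.
Cycle = t_tx + RTT = 0.00389357 s.
Throughput = L / cycle = 16000 / 0.00389357 = 4.11 Mbps.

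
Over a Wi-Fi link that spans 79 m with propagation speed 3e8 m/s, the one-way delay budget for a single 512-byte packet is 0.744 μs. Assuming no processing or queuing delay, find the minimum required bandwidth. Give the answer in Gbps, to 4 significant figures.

L = 4096 bits.
Propagation delay = 79 / 300000000 = 0.263333 μs.
Transmission budget = 0.744 − 0.263333 = 0.480667 μs.
R ≥ L / t_tx = 4096 bits / 4.80667e-07 s = 8.521 Gbps.

8.521 Gbps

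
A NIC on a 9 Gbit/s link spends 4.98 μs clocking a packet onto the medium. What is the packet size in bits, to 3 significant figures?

44800 bits

L = R × t_tx = 9000000000 b/s × 4.98e-06 s = 44820 bits.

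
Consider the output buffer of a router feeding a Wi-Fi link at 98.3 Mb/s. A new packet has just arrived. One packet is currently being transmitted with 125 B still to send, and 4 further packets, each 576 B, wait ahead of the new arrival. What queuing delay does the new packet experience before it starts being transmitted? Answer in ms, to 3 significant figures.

0.198 ms

Each queued packet: L/R = 4608/98300000 = 0.0468769 ms.
4 queued → 0.187508 ms.
Plus remaining 1000 bits of current packet: 0.0101729 ms.
Queuing delay = 0.198 ms.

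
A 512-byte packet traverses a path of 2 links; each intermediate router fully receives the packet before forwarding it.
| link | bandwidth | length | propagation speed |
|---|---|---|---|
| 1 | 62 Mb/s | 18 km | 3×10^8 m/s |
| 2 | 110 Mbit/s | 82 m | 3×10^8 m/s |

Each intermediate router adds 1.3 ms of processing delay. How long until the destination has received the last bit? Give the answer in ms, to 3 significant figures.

1.46 ms

L = 512 × 8 = 4096 bits.
Transmission delays (L/R per hop): 0.0660645, 0.0372364 ms; sum = 0.103301 ms.
Propagation delays (d/s per hop): 0.06, 0.000273333 ms; sum = 0.0602733 ms.
Processing at 1 router(s): 1 × 1.3 ms = 1.3 ms.
End-to-end = 1.46 ms.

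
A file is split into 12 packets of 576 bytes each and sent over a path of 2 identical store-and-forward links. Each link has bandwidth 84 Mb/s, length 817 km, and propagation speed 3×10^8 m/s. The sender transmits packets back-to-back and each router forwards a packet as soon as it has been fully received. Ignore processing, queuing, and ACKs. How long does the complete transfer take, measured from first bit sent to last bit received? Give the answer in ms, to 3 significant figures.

Per-hop transmission t_tx = L/R = 4608/84000000 = 0.0548571 ms.
Per-hop propagation t_prop = 817000/300000000 = 2.72333 ms.
Pipeline fill: first packet needs 2·t_tx to clear all hops; remaining 11 packets each add one t_tx.
Total = (2+12-1)·t_tx + 2·t_prop = 13·0.0548571 + 2·2.72333 = 6.16 ms.

6.16 ms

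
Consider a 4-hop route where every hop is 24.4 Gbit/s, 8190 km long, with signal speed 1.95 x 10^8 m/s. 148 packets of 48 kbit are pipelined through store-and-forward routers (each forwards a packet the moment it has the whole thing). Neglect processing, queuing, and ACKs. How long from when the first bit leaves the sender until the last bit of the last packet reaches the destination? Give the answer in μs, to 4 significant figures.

Per-hop transmission t_tx = L/R = 48000/24400000000 = 1.96721 μs.
Per-hop propagation t_prop = 8190000/195000000 = 42000 μs.
Pipeline fill: first packet needs 4·t_tx to clear all hops; remaining 147 packets each add one t_tx.
Total = (4+148-1)·t_tx + 4·t_prop = 151·1.96721 + 4·42000 = 168300 μs.

168300 μs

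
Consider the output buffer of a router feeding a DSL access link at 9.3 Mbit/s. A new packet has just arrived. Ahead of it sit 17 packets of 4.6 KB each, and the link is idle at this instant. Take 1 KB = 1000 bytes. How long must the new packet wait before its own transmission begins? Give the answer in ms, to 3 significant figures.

Each queued packet: L/R = 36800/9300000 = 3.95699 ms.
17 queued → 67.2688 ms.
Queuing delay = 67.3 ms.

67.3 ms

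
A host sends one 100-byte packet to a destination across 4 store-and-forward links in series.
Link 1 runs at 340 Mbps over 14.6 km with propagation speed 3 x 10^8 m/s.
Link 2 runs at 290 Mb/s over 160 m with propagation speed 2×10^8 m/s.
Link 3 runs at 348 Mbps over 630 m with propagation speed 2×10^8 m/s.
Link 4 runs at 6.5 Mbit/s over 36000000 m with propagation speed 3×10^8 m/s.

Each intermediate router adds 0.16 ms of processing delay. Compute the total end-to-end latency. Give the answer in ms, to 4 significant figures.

L = 100 × 8 = 800 bits.
Transmission delays (L/R per hop): 0.00235294, 0.00275862, 0.00229885, 0.123077 ms; sum = 0.130487 ms.
Propagation delays (d/s per hop): 0.0486667, 0.0008, 0.00315, 120 ms; sum = 120.053 ms.
Processing at 3 router(s): 3 × 0.16 ms = 0.48 ms.
End-to-end = 120.7 ms.

120.7 ms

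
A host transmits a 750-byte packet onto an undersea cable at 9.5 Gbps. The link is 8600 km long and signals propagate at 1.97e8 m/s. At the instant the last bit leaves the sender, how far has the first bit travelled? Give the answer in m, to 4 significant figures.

t_tx = L/R = 6000/9500000000 = 6.31579e-07 s.
Distance = s × t_tx = 197000000 × 6.31579e-07 = 124.4 m.

124.4 m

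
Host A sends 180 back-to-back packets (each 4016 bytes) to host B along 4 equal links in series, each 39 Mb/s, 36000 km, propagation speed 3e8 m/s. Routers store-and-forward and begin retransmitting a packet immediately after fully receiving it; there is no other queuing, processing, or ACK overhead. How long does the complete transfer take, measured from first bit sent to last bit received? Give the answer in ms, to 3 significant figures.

631 ms

Per-hop transmission t_tx = L/R = 32128/39000000 = 0.823795 ms.
Per-hop propagation t_prop = 36000000/300000000 = 120 ms.
Pipeline fill: first packet needs 4·t_tx to clear all hops; remaining 179 packets each add one t_tx.
Total = (4+180-1)·t_tx + 4·t_prop = 183·0.823795 + 4·120 = 631 ms.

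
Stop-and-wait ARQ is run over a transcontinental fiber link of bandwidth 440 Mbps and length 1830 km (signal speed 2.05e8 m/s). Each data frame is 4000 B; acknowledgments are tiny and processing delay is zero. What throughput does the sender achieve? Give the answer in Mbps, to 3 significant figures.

1.79 Mbps

t_tx = L/R = 32000/440000000 = 7.27273e-05 s.
t_prop = 1830000/2.05e+08 = 0.00892683 s; RTT = 0.0178537 s.
Cycle = t_tx + RTT = 0.0179264 s.
Throughput = L / cycle = 32000 / 0.0179264 = 1.79 Mbps.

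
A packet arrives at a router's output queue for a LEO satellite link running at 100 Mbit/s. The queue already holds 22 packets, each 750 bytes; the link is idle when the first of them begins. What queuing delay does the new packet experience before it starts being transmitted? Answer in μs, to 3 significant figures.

Each queued packet: L/R = 6000/100000000 = 60 μs.
22 queued → 1320 μs.
Queuing delay = 1320 μs.

1320 μs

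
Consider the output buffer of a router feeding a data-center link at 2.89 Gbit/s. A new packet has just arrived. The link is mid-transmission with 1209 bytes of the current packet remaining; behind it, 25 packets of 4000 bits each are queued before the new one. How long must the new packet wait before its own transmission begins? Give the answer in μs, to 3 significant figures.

37.9 μs

Each queued packet: L/R = 4000/2890000000 = 1.38408 μs.
25 queued → 34.6021 μs.
Plus remaining 9672 bits of current packet: 3.34671 μs.
Queuing delay = 37.9 μs.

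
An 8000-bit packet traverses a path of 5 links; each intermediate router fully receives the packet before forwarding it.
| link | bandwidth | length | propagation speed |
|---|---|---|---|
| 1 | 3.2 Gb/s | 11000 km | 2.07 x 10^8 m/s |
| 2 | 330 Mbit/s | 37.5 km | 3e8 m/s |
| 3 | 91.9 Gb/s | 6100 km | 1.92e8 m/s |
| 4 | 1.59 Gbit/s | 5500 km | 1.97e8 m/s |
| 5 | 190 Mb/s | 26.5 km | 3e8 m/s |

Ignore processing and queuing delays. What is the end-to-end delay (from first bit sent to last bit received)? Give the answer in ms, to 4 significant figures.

113.1 ms

Transmission delays (L/R per hop): 0.0025, 0.0242424, 8.70511e-05, 0.00503145, 0.0421053 ms; sum = 0.0739662 ms.
Propagation delays (d/s per hop): 53.1401, 0.125, 31.7708, 27.9188, 0.0883333 ms; sum = 113.043 ms.
End-to-end = 113.1 ms.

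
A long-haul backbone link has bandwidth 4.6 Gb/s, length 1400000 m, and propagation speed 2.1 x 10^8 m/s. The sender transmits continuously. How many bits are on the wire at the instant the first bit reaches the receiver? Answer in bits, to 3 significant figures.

30700000 bits

Propagation delay = 1400000 / 210000000 = 0.00666667 s.
BDP = R × t_prop = 4600000000 × 0.00666667 = 30666700 bits.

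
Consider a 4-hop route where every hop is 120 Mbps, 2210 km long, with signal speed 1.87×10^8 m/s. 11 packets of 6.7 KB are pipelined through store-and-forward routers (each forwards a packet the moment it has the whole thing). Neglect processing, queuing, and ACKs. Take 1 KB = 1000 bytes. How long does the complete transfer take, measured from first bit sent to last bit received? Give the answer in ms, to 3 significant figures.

53.5 ms

Per-hop transmission t_tx = L/R = 53600/120000000 = 0.446667 ms.
Per-hop propagation t_prop = 2210000/187000000 = 11.8182 ms.
Pipeline fill: first packet needs 4·t_tx to clear all hops; remaining 10 packets each add one t_tx.
Total = (4+11-1)·t_tx + 4·t_prop = 14·0.446667 + 4·11.8182 = 53.5 ms.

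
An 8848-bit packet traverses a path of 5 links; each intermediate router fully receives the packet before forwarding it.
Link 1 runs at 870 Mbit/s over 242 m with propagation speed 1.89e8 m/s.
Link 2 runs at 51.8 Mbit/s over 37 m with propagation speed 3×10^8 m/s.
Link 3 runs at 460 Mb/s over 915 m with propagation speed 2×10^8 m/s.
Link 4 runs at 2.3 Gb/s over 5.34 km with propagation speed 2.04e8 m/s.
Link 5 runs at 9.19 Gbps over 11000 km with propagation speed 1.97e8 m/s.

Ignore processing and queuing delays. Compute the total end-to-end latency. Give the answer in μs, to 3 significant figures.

56100 μs

Transmission delays (L/R per hop): 10.1701, 170.811, 19.2348, 3.84696, 0.962786 μs; sum = 205.025 μs.
Propagation delays (d/s per hop): 1.28042, 0.123333, 4.575, 26.1765, 55837.6 μs; sum = 55869.7 μs.
End-to-end = 56100 μs.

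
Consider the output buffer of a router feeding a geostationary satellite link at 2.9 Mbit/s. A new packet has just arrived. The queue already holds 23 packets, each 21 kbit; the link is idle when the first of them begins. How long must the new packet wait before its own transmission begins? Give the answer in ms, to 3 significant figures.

167 ms

Each queued packet: L/R = 21000/2900000 = 7.24138 ms.
23 queued → 166.552 ms.
Queuing delay = 167 ms.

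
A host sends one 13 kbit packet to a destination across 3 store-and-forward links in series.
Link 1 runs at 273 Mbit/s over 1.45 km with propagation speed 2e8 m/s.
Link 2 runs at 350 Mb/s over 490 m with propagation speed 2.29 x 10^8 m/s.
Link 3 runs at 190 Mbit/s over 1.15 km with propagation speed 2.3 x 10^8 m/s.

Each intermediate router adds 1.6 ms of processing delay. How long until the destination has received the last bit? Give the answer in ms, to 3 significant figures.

3.37 ms

L = 13000 bits.
Transmission delays (L/R per hop): 0.047619, 0.0371429, 0.0684211 ms; sum = 0.153183 ms.
Propagation delays (d/s per hop): 0.00725, 0.00213974, 0.005 ms; sum = 0.0143897 ms.
Processing at 2 router(s): 2 × 1.6 ms = 3.2 ms.
End-to-end = 3.37 ms.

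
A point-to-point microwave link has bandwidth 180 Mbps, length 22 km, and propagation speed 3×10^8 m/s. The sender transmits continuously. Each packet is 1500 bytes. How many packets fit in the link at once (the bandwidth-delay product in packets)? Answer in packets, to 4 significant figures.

1.100 packets

Propagation delay = 22000 / 300000000 = 7.33333e-05 s.
BDP = R × t_prop = 180000000 × 7.33333e-05 = 13200 bits.
In packets of 12000 bits: 1.100 packets.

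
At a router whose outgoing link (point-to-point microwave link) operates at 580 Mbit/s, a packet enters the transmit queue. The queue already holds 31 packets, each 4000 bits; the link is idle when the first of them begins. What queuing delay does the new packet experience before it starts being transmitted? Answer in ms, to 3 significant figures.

Each queued packet: L/R = 4000/580000000 = 0.00689655 ms.
31 queued → 0.213793 ms.
Queuing delay = 0.214 ms.

0.214 ms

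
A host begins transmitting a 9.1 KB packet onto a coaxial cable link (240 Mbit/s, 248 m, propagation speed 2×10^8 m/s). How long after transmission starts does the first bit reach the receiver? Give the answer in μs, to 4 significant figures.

First bit experiences only propagation delay: d/s = 248/200000000 = 1.240 μs.

1.240 μs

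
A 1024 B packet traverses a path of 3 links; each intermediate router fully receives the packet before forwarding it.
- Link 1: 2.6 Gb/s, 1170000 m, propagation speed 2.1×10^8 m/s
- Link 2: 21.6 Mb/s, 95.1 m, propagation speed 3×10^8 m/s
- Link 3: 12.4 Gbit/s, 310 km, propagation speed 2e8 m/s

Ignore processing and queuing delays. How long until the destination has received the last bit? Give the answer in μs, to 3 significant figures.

7500 μs

L = 1024 × 8 = 8192 bits.
Transmission delays (L/R per hop): 3.15077, 379.259, 0.660645 μs; sum = 383.071 μs.
Propagation delays (d/s per hop): 5571.43, 0.317, 1550 μs; sum = 7121.75 μs.
End-to-end = 7500 μs.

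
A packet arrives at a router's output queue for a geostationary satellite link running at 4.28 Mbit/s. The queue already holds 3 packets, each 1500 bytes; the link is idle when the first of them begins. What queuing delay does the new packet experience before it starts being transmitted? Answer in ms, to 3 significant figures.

8.41 ms

Each queued packet: L/R = 12000/4280000 = 2.80374 ms.
3 queued → 8.41121 ms.
Queuing delay = 8.41 ms.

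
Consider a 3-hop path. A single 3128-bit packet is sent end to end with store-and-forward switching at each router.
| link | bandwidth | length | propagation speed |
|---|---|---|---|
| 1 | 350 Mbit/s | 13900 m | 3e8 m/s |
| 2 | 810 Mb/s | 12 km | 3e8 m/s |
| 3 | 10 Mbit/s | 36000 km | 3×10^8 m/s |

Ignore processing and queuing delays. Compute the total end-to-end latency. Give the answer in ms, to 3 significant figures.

120 ms

Transmission delays (L/R per hop): 0.00893714, 0.00386173, 0.3128 ms; sum = 0.325599 ms.
Propagation delays (d/s per hop): 0.0463333, 0.04, 120 ms; sum = 120.086 ms.
End-to-end = 120 ms.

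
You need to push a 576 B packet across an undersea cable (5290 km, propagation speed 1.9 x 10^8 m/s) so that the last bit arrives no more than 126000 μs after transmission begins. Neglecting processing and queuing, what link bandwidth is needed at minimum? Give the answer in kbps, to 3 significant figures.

46.9 kbps

L = 4608 bits.
Propagation delay = 5290000 / 190000000 = 27842.1 μs.
Transmission budget = 126000 − 27842.1 = 98157.9 μs.
R ≥ L / t_tx = 4608 bits / 0.0981579 s = 46.9 kbps.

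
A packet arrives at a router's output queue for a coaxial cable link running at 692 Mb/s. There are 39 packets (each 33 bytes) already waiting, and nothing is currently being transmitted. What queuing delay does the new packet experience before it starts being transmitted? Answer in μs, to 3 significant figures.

14.9 μs

Each queued packet: L/R = 264/692000000 = 0.381503 μs.
39 queued → 14.8786 μs.
Queuing delay = 14.9 μs.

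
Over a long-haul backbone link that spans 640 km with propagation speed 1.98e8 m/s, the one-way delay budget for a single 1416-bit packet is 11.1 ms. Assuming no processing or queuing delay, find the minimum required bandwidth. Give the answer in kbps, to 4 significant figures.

Propagation delay = 640000 / 198000000 = 3.23232 ms.
Transmission budget = 11.1 − 3.23232 = 7.86768 ms.
R ≥ L / t_tx = 1416 bits / 0.00786768 s = 180.0 kbps.

180.0 kbps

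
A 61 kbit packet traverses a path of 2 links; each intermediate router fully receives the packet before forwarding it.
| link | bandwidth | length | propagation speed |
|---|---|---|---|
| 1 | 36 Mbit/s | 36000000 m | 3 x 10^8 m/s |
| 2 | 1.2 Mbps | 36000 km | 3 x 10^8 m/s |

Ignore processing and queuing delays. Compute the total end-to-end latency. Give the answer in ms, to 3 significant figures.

L = 61000 bits.
Transmission delays (L/R per hop): 1.69444, 50.8333 ms; sum = 52.5278 ms.
Propagation delays (d/s per hop): 120, 120 ms; sum = 240 ms.
End-to-end = 293 ms.

293 ms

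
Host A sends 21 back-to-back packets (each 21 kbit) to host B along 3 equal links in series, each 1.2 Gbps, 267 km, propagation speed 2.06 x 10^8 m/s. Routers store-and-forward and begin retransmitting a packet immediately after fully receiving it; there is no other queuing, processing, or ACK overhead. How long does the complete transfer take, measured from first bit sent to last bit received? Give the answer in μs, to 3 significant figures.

Per-hop transmission t_tx = L/R = 21000/1200000000 = 17.5 μs.
Per-hop propagation t_prop = 267000/206000000 = 1296.12 μs.
Pipeline fill: first packet needs 3·t_tx to clear all hops; remaining 20 packets each add one t_tx.
Total = (3+21-1)·t_tx + 3·t_prop = 23·17.5 + 3·1296.12 = 4290 μs.

4290 μs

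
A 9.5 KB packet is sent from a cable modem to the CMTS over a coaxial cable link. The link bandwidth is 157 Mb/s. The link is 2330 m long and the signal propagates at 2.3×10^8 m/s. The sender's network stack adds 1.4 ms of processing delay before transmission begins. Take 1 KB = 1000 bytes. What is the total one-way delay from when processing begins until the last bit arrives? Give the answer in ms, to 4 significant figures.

L = 76000 bits.
Transmission delay = L/R = 76000 / 157000000 = 0.484076 ms.
Propagation delay = d/s = 2330 m / 2.3e+08 m/s = 0.0101304 ms.
Plus processing delay 1.4 ms = 1.4 ms.
Total = 1.894 ms.

1.894 ms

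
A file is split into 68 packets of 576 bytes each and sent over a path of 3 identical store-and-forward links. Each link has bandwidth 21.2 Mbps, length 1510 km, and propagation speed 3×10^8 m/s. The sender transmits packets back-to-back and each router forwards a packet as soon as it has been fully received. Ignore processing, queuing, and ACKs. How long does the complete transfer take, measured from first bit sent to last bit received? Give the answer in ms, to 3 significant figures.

Per-hop transmission t_tx = L/R = 4608/21200000 = 0.217358 ms.
Per-hop propagation t_prop = 1510000/300000000 = 5.03333 ms.
Pipeline fill: first packet needs 3·t_tx to clear all hops; remaining 67 packets each add one t_tx.
Total = (3+68-1)·t_tx + 3·t_prop = 70·0.217358 + 3·5.03333 = 30.3 ms.

30.3 ms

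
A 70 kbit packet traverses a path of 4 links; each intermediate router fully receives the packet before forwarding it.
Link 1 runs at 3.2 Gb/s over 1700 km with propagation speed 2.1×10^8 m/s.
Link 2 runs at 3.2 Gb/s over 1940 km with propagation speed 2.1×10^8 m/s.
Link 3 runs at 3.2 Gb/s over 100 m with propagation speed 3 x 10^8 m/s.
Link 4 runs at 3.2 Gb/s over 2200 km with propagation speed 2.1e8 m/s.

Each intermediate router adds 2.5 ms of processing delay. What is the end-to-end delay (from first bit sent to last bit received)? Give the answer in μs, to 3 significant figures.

L = 70000 bits.
Transmission delay per hop = L/R = 70000/3200000000 = 21.875 μs; 4 hops → 87.5 μs.
Propagation delays (d/s per hop): 8095.24, 9238.1, 0.333333, 10476.2 μs; sum = 27809.9 μs.
Processing at 3 router(s): 3 × 2.5 ms = 7500 μs.
End-to-end = 35400 μs.

35400 μs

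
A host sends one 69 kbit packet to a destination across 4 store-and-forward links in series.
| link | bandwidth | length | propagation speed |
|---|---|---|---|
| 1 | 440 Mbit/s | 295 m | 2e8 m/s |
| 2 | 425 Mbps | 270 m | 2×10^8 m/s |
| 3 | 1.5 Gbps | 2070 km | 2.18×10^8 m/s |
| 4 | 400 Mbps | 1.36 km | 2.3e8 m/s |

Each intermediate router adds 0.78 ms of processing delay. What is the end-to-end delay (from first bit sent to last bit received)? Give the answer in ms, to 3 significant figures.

L = 69000 bits.
Transmission delays (L/R per hop): 0.156818, 0.162353, 0.046, 0.1725 ms; sum = 0.537671 ms.
Propagation delays (d/s per hop): 0.001475, 0.00135, 9.49541, 0.00591304 ms; sum = 9.50415 ms.
Processing at 3 router(s): 3 × 0.78 ms = 2.34 ms.
End-to-end = 12.4 ms.

12.4 ms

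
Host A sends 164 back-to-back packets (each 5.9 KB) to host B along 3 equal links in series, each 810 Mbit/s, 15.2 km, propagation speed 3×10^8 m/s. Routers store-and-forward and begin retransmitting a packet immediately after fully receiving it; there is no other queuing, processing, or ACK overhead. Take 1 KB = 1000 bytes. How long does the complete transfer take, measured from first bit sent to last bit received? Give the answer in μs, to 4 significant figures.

Per-hop transmission t_tx = L/R = 47200/810000000 = 58.2716 μs.
Per-hop propagation t_prop = 15200/300000000 = 50.6667 μs.
Pipeline fill: first packet needs 3·t_tx to clear all hops; remaining 163 packets each add one t_tx.
Total = (3+164-1)·t_tx + 3·t_prop = 166·58.2716 + 3·50.6667 = 9825 μs.

9825 μs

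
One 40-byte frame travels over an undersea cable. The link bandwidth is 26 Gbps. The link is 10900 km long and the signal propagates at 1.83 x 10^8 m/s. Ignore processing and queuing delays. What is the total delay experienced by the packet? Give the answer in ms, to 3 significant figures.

59.6 ms

L = 40 × 8 = 320 bits.
Transmission delay = L/R = 320 / 26000000000 = 1.23077e-05 ms.
Propagation delay = d/s = 10900000 m / 183000000 m/s = 59.5628 ms.
Total = 59.6 ms.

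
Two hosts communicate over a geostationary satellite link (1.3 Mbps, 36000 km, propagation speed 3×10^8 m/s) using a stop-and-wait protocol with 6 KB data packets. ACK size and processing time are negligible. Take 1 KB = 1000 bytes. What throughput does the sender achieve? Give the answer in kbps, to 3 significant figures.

173 kbps

t_tx = L/R = 48000/1300000 = 0.0369231 s.
t_prop = 36000000/300000000 = 0.12 s; RTT = 0.24 s.
Cycle = t_tx + RTT = 0.276923 s.
Throughput = L / cycle = 48000 / 0.276923 = 173 kbps.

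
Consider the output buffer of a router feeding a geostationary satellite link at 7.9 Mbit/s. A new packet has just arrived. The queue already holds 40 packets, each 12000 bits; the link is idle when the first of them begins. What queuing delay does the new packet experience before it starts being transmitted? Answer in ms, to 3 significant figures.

Each queued packet: L/R = 12000/7900000 = 1.51899 ms.
40 queued → 60.7595 ms.
Queuing delay = 60.8 ms.

60.8 ms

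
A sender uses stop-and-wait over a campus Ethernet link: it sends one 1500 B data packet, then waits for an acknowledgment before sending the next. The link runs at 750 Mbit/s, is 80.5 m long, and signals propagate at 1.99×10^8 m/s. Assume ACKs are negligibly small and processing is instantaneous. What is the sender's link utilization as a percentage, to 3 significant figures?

t_tx = L/R = 12000/750000000 = 1.6e-05 s.
t_prop = 80.5/199000000 = 4.04523e-07 s; RTT = 8.09045e-07 s.
Cycle = t_tx + RTT = 1.6809e-05 s.
Utilization = t_tx / cycle = 1.6e-05/1.6809e-05 = 95.2 %.

95.2 %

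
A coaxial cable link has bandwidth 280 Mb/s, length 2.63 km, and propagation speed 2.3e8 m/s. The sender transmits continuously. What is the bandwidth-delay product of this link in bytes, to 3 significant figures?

400 bytes

Propagation delay = 2630 / 2.3e+08 = 1.14348e-05 s.
BDP = R × t_prop = 280000000 × 1.14348e-05 = 3201.74 bits.
In bytes: 3201.74/8 = 400 bytes.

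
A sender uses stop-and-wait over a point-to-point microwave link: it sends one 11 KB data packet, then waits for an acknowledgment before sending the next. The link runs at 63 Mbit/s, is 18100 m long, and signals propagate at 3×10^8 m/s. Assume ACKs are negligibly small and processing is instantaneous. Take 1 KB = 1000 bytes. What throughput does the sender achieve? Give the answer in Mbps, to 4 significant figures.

t_tx = L/R = 88000/63000000 = 0.00139683 s.
t_prop = 18100/300000000 = 6.03333e-05 s; RTT = 0.000120667 s.
Cycle = t_tx + RTT = 0.00151749 s.
Throughput = L / cycle = 88000 / 0.00151749 = 57.99 Mbps.

57.99 Mbps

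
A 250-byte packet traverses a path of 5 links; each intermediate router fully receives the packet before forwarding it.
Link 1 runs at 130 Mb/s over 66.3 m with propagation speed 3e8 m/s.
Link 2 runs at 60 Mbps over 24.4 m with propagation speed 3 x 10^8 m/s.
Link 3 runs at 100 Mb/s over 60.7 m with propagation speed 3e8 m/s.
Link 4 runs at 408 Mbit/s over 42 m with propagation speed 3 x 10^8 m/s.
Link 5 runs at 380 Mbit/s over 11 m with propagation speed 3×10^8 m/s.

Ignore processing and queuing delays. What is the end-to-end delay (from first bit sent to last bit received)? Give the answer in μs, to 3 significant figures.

L = 250 × 8 = 2000 bits.
Transmission delays (L/R per hop): 15.3846, 33.3333, 20, 4.90196, 5.26316 μs; sum = 78.8831 μs.
Propagation delays (d/s per hop): 0.221, 0.0813333, 0.202333, 0.14, 0.0366667 μs; sum = 0.681333 μs.
End-to-end = 79.6 μs.

79.6 μs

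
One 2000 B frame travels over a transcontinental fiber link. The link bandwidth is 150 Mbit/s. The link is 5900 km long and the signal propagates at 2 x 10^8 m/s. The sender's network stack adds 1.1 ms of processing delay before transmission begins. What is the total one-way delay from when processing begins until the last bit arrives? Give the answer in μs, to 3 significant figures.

30700 μs

L = 2000 × 8 = 16000 bits.
Transmission delay = L/R = 16000 / 150000000 = 106.667 μs.
Propagation delay = d/s = 5900000 m / 200000000 m/s = 29500 μs.
Plus processing delay 1.1 ms = 1100 μs.
Total = 30700 μs.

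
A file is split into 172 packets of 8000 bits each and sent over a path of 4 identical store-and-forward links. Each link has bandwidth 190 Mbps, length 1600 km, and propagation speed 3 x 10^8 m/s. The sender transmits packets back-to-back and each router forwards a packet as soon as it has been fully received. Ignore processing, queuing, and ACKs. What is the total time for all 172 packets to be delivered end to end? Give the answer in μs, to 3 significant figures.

Per-hop transmission t_tx = L/R = 8000/190000000 = 42.1053 μs.
Per-hop propagation t_prop = 1600000/300000000 = 5333.33 μs.
Pipeline fill: first packet needs 4·t_tx to clear all hops; remaining 171 packets each add one t_tx.
Total = (4+172-1)·t_tx + 4·t_prop = 175·42.1053 + 4·5333.33 = 28700 μs.

28700 μs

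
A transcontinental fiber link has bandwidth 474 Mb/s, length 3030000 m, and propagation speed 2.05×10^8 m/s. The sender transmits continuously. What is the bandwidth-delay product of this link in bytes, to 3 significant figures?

Propagation delay = 3030000 / 2.05e+08 = 0.0147805 s.
BDP = R × t_prop = 474000000 × 0.0147805 = 7005950 bits.
In bytes: 7005950/8 = 876000 bytes.

876000 bytes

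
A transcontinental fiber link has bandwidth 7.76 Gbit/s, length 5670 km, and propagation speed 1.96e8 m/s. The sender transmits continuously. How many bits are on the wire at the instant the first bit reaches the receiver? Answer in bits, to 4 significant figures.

224500000 bits

Propagation delay = 5670000 / 196000000 = 0.0289286 s.
BDP = R × t_prop = 7760000000 × 0.0289286 = 224486000 bits.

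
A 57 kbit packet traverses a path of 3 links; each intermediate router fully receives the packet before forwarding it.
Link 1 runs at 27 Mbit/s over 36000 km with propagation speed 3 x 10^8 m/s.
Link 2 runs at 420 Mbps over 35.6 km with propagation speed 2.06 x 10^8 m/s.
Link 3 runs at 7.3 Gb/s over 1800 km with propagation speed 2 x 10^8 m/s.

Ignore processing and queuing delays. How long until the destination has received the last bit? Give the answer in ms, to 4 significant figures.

L = 57000 bits.
Transmission delays (L/R per hop): 2.11111, 0.135714, 0.00780822 ms; sum = 2.25463 ms.
Propagation delays (d/s per hop): 120, 0.172816, 9 ms; sum = 129.173 ms.
End-to-end = 131.4 ms.

131.4 ms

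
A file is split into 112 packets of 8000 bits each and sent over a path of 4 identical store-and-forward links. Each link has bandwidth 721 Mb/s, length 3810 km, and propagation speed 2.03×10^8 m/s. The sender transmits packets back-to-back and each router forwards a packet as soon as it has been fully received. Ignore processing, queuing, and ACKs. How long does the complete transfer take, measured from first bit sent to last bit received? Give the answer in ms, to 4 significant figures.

76.35 ms

Per-hop transmission t_tx = L/R = 8000/721000000 = 0.0110957 ms.
Per-hop propagation t_prop = 3810000/2.03e+08 = 18.7685 ms.
Pipeline fill: first packet needs 4·t_tx to clear all hops; remaining 111 packets each add one t_tx.
Total = (4+112-1)·t_tx + 4·t_prop = 115·0.0110957 + 4·18.7685 = 76.35 ms.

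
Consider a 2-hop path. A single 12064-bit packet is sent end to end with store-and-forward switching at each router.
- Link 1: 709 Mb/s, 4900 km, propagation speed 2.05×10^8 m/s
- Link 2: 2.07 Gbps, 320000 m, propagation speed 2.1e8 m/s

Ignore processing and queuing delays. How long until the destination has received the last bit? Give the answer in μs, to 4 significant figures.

25450 μs

Transmission delays (L/R per hop): 17.0155, 5.82802 μs; sum = 22.8435 μs.
Propagation delays (d/s per hop): 23902.4, 1523.81 μs; sum = 25426.2 μs.
End-to-end = 25450 μs.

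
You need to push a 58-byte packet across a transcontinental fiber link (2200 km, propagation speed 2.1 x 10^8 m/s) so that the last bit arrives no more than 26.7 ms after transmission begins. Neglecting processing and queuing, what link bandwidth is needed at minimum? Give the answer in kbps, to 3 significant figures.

28.6 kbps

L = 464 bits.
Propagation delay = 2200000 / 210000000 = 10.4762 ms.
Transmission budget = 26.7 − 10.4762 = 16.2238 ms.
R ≥ L / t_tx = 464 bits / 0.0162238 s = 28.6 kbps.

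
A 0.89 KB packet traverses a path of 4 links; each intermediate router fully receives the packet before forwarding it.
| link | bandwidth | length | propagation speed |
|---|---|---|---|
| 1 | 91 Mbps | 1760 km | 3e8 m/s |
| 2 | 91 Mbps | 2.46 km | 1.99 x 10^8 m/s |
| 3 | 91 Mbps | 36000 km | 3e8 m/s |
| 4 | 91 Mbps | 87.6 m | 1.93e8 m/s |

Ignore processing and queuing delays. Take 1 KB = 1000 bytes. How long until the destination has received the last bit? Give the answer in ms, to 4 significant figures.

L = 7120 bits.
Transmission delay per hop = L/R = 7120/91000000 = 0.0782418 ms; 4 hops → 0.312967 ms.
Propagation delays (d/s per hop): 5.86667, 0.0123618, 120, 0.000453886 ms; sum = 125.879 ms.
End-to-end = 126.2 ms.

126.2 ms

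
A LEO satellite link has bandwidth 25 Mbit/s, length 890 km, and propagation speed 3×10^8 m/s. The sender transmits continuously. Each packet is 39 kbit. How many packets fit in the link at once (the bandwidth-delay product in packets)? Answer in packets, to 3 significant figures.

1.90 packets

Propagation delay = 890000 / 300000000 = 0.00296667 s.
BDP = R × t_prop = 25000000 × 0.00296667 = 74166.7 bits.
In packets of 39000 bits: 1.90 packets.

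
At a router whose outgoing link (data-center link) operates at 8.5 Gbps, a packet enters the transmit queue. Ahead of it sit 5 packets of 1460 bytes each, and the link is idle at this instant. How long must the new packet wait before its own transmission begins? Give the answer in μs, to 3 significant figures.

6.87 μs

Each queued packet: L/R = 11680/8500000000 = 1.37412 μs.
5 queued → 6.87059 μs.
Queuing delay = 6.87 μs.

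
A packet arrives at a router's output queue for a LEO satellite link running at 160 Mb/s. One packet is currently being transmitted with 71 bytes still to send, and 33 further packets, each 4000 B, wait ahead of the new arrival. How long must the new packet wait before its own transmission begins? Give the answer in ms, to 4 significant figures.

Each queued packet: L/R = 32000/160000000 = 0.2 ms.
33 queued → 6.6 ms.
Plus remaining 568 bits of current packet: 0.00355 ms.
Queuing delay = 6.604 ms.

6.604 ms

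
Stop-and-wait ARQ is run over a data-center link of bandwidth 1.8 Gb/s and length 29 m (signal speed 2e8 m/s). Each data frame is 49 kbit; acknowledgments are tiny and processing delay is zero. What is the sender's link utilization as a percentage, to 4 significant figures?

98.95 %

t_tx = L/R = 49000/1800000000 = 2.72222e-05 s.
t_prop = 29/200000000 = 1.45e-07 s; RTT = 2.9e-07 s.
Cycle = t_tx + RTT = 2.75122e-05 s.
Utilization = t_tx / cycle = 2.72222e-05/2.75122e-05 = 98.95 %.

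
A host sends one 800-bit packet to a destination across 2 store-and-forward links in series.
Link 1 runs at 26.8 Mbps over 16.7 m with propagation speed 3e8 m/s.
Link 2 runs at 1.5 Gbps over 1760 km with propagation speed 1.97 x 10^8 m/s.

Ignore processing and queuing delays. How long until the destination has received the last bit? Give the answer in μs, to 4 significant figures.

Transmission delays (L/R per hop): 29.8507, 0.533333 μs; sum = 30.3841 μs.
Propagation delays (d/s per hop): 0.0556667, 8934.01 μs; sum = 8934.07 μs.
End-to-end = 8964 μs.

8964 μs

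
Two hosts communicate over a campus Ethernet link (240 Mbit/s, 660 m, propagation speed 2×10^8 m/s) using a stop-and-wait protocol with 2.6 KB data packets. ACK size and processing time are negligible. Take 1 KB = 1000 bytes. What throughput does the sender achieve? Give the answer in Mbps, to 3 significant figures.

223 Mbps

t_tx = L/R = 20800/240000000 = 8.66667e-05 s.
t_prop = 660/200000000 = 3.3e-06 s; RTT = 6.6e-06 s.
Cycle = t_tx + RTT = 9.32667e-05 s.
Throughput = L / cycle = 20800 / 9.32667e-05 = 223 Mbps.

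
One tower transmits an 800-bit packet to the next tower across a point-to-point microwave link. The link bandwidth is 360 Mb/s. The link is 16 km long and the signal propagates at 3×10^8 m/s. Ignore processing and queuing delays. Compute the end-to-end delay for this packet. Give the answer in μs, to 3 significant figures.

55.6 μs

Transmission delay = L/R = 800 / 360000000 = 2.22222 μs.
Propagation delay = d/s = 16000 m / 300000000 m/s = 53.3333 μs.
Total = 55.6 μs.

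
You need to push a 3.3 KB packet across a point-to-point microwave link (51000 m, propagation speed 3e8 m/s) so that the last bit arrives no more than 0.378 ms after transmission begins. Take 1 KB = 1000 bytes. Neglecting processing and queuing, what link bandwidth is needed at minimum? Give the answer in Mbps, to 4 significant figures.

L = 26400 bits.
Propagation delay = 51000 / 300000000 = 0.17 ms.
Transmission budget = 0.378 − 0.17 = 0.208 ms.
R ≥ L / t_tx = 26400 bits / 0.000208 s = 126.9 Mbps.

126.9 Mbps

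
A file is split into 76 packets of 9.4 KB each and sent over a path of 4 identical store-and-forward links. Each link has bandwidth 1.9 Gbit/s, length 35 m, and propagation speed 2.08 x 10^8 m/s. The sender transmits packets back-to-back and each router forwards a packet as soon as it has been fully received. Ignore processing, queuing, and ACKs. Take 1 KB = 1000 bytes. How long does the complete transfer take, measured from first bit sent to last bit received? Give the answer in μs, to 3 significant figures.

Per-hop transmission t_tx = L/R = 75200/1900000000 = 39.5789 μs.
Per-hop propagation t_prop = 35/208000000 = 0.168269 μs.
Pipeline fill: first packet needs 4·t_tx to clear all hops; remaining 75 packets each add one t_tx.
Total = (4+76-1)·t_tx + 4·t_prop = 79·39.5789 + 4·0.168269 = 3130 μs.

3130 μs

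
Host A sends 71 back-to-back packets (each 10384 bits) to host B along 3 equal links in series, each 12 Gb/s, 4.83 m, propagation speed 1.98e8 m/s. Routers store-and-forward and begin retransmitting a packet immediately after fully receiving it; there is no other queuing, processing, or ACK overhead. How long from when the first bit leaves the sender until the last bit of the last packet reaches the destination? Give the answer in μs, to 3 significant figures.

63.2 μs

Per-hop transmission t_tx = L/R = 10384/12000000000 = 0.865333 μs.
Per-hop propagation t_prop = 4.83/198000000 = 0.0243939 μs.
Pipeline fill: first packet needs 3·t_tx to clear all hops; remaining 70 packets each add one t_tx.
Total = (3+71-1)·t_tx + 3·t_prop = 73·0.865333 + 3·0.0243939 = 63.2 μs.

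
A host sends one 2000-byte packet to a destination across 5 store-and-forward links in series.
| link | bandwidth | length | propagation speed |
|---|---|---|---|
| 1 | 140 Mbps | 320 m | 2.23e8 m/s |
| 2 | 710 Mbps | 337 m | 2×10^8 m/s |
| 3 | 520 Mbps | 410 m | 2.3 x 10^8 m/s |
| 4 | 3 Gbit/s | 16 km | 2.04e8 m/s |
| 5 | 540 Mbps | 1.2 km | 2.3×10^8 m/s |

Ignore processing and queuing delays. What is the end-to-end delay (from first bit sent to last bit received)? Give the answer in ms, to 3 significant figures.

L = 2000 × 8 = 16000 bits.
Transmission delays (L/R per hop): 0.114286, 0.0225352, 0.0307692, 0.00533333, 0.0296296 ms; sum = 0.202553 ms.
Propagation delays (d/s per hop): 0.00143498, 0.001685, 0.00178261, 0.0784314, 0.00521739 ms; sum = 0.0885514 ms.
End-to-end = 0.291 ms.

0.291 ms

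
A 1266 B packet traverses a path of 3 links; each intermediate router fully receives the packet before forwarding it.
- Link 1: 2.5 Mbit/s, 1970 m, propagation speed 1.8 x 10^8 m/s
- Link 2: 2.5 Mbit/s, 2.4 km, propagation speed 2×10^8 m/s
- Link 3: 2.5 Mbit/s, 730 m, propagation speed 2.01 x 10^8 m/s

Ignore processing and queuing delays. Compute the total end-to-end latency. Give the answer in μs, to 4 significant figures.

L = 1266 × 8 = 10128 bits.
Transmission delay per hop = L/R = 10128/2500000 = 4051.2 μs; 3 hops → 12153.6 μs.
Propagation delays (d/s per hop): 10.9444, 12, 3.63184 μs; sum = 26.5763 μs.
End-to-end = 12180 μs.

12180 μs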